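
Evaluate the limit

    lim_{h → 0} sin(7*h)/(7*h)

Substitution gives 0/0.
Write it as (7/7)·sin(7h)/(7h); since sin(u)/u → 1, the limit is 1.

1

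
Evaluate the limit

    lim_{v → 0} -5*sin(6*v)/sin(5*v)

Substitution gives 0/0.
Divide numerator and denominator by v: sin(6v)/v → 6 and sin(5v)/v → 5, so the limit is -5·6/5 = -6.

-6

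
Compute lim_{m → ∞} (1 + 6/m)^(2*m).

The base → 1 and the exponent → ∞: a 1^∞ form.
Take logarithms: (2m)·ln(1 + 6/m). Since ln(1+u) ~ u for small u, this behaves like (2m)·(6/m) → 12.
So the limit is e^(12).

e^(12)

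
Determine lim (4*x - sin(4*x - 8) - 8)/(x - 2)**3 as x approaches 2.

32/3

Direct substitution gives 0/0.
Apply L'Hôpital: lim (4 - 4*cos(4*x - 8))/(3*(x - 2)^2), still 0/0.
Apply L'Hôpital: lim (16*sin(4*x - 8))/(6*x - 12), still 0/0.
After 3 applications of L'Hôpital's rule the quotient is (64*cos(4*x - 8))/(6); substituting x = 2 gives 32/3.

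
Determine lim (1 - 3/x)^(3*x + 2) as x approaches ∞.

e^(-9)

Let L be the limit and take ln: ln L = lim (3x + 2)·ln(1 - 3/x) = lim (3x + 2)·(-3/x + O(1/x²)) = -9.
Hence L = e^(-9).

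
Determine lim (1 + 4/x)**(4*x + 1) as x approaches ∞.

Let L be the limit and take ln: ln L = lim (4x + 1)·ln(1 + 4/x) = lim (4x + 1)·(4/x + O(1/x²)) = 16.
Hence L = e^(16).

e^(16)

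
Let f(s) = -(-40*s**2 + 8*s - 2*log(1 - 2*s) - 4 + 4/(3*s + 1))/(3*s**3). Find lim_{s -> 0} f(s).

308/9

Substitution gives 0/0 (the numerator vanishes to order 3).
Expand each term to order s^3: the coefficient of s^3 in 4·1/(1 + 3s) is -108 and in -2·ln(1 - 2s) is 16/3.
Lower-order terms cancel with the polynomial part, so the numerator is (-308/3)·s^3 + o(s^3), and the limit is (-308/3)/(-3) = 308/9.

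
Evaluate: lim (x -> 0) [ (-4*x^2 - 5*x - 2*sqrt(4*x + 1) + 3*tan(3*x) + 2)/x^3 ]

Substitution gives 0/0; apply L'Hôpital's rule 3 times.
After differentiating numerator and denominator 3 times the quotient is (486*tan(3*x)^2/cos(3*x)^2 + 162/cos(3*x)^2 - 48/(4*x + 1)^(5/2))/(6); at x = 0 this is 19.

19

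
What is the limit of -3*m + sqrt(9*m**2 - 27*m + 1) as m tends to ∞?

This has the form ∞ − ∞. Multiply and divide by the conjugate √(9*m^2 - 27*m + 1) + 3m.
That gives (-27m + 1) / (√(9*m^2 - 27*m + 1) + 3m).
Divide numerator and denominator by m: the limit is -27/(2·3) = -9/2.

-9/2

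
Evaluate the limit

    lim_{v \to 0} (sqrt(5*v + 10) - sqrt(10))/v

Substitution gives 0/0. Multiply numerator and denominator by the conjugate √(10 + 5v) + √10.
The numerator becomes (10 + 5v) − 10 = 5v, so the expression simplifies to 5/(√(10 + 5v) + √10).
Letting v → 0 gives 5/(2√10) = √(10)/4.

√(10)/4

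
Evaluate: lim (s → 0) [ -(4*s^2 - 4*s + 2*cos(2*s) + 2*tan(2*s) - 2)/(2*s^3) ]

Substitution gives 0/0 (the numerator vanishes to order 3).
Expand each term to order s^3: the coefficient of s^3 in 2·cos(2s) is 0 and in 2·tan(2s) is 16/3.
Lower-order terms cancel with the polynomial part, so the numerator is (16/3)·s^3 + o(s^3), and the limit is (16/3)/(-2) = -8/3.

-8/3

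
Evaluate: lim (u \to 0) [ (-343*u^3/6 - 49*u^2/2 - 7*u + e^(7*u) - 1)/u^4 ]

2401/24

Direct substitution gives 0/0.
Apply L'Hôpital: lim (-343*u^2/2 - 49*u + 7*e^(7*u) - 7)/(4*u^3), still 0/0.
Apply L'Hôpital: lim (-343*u + 49*e^(7*u) - 49)/(12*u^2), still 0/0.
Apply L'Hôpital: lim (343*e^(7*u) - 343)/(24*u), still 0/0.
After 4 applications of L'Hôpital's rule the quotient is (2401*e^(7*u))/(24); substituting u = 0 gives 2401/24.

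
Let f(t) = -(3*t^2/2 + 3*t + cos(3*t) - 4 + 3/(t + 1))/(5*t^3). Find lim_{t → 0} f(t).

Substitution gives 0/0; apply L'Hôpital's rule 3 times.
After differentiating numerator and denominator 3 times the quotient is (27*sin(3*t) - 18/(t + 1)^4)/(-30); at t = 0 this is 3/5.

3/5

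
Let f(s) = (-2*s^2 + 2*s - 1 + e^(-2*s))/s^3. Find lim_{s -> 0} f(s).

Direct substitution gives 0/0.
Apply L'Hôpital: lim (-4*s + 2 - 2*e^(-2*s))/(3*s^2), still 0/0.
Apply L'Hôpital: lim (-4 + 4*e^(-2*s))/(6*s), still 0/0.
After 3 applications of L'Hôpital's rule the quotient is (-8*e^(-2*s))/(6); substituting s = 0 gives -4/3.

-4/3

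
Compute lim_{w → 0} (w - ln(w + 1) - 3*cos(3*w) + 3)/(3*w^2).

14/3

Substitution gives 0/0; apply L'Hôpital's rule 2 times.
After differentiating numerator and denominator 2 times the quotient is (27*cos(3*w) + (w + 1)^(-2))/(6); at w = 0 this is 14/3.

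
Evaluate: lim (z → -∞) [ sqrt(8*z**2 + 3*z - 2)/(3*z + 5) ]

For large |z|, √(8*z^2 + 3*z - 2) ≈ √8·|z| and the denominator ≈ 3z.
Since z → −∞, |z| = −z, giving −√8/(3) = -2*√(2)/3.

-2*√(2)/3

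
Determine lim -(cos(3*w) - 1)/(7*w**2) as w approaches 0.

9/14

Direct substitution gives 0/0.
Apply L'Hôpital: lim (-3*sin(3*w))/(-14*w), still 0/0.
After 2 applications of L'Hôpital's rule the quotient is (-9*cos(3*w))/(-14); substituting w = 0 gives 9/14.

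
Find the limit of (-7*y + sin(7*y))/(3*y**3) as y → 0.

Direct substitution gives 0/0.
Apply L'Hôpital: lim (7*cos(7*y) - 7)/(9*y^2), still 0/0.
Apply L'Hôpital: lim (-49*sin(7*y))/(18*y), still 0/0.
After 3 applications of L'Hôpital's rule the quotient is (-343*cos(7*y))/(18); substituting y = 0 gives -343/18.

-343/18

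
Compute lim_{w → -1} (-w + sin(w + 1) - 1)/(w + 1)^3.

Direct substitution gives 0/0.
Apply L'Hôpital: lim (cos(w + 1) - 1)/(3*(w + 1)^2), still 0/0.
Apply L'Hôpital: lim (-sin(w + 1))/(6*w + 6), still 0/0.
After 3 applications of L'Hôpital's rule the quotient is (-cos(w + 1))/(6); substituting w = -1 gives -1/6.

-1/6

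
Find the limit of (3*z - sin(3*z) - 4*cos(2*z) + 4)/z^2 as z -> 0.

Substitution gives 0/0; apply L'Hôpital's rule 2 times.
After differentiating numerator and denominator 2 times the quotient is (9*sin(3*z) + 16*cos(2*z))/(2); at z = 0 this is 8.

8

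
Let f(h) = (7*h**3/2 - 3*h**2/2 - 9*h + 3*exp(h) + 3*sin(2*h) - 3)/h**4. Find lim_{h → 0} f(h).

1/8

Substitution gives 0/0; apply L'Hôpital's rule 4 times.
After differentiating numerator and denominator 4 times the quotient is (3*e^(h) + 48*sin(2*h))/(24); at h = 0 this is 1/8.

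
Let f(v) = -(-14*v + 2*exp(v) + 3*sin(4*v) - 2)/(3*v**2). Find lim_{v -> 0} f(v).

Substitution gives 0/0 (the numerator vanishes to order 2).
Expand each term to order v^2: the coefficient of v^2 in 3·sin(4v) is 0 and in 2·e^(v) is 1.
Lower-order terms cancel with the polynomial part, so the numerator is (1)·v^2 + o(v^2), and the limit is (1)/(-3) = -1/3.

-1/3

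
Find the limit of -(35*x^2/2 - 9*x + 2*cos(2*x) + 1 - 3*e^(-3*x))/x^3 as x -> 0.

-27/2

Substitution gives 0/0 (the numerator vanishes to order 3).
Expand each term to order x^3: the coefficient of x^3 in 2·cos(2x) is 0 and in -3·e^(-3x) is 27/2.
Lower-order terms cancel with the polynomial part, so the numerator is (27/2)·x^3 + o(x^3), and the limit is (27/2)/(-1) = -27/2.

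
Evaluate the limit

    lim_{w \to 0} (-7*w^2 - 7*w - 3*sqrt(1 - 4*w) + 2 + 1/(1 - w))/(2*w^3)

Substitution gives 0/0; apply L'Hôpital's rule 3 times.
After differentiating numerator and denominator 3 times the quotient is (6/(w - 1)^4 + 72/(1 - 4*w)^(5/2))/(12); at w = 0 this is 13/2.

13/2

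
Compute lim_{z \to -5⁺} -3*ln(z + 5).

As z → -5⁺, z + 5 → 0⁺ and ln(z + 5) → −∞.
Multiplying by -3 gives ∞.

∞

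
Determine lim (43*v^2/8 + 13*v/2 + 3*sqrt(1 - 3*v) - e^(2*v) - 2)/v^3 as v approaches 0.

-307/48

Substitution gives 0/0; apply L'Hôpital's rule 3 times.
After differentiating numerator and denominator 3 times the quotient is (-8*e^(2*v) - 243/(8*(1 - 3*v)^(5/2)))/(6); at v = 0 this is -307/48.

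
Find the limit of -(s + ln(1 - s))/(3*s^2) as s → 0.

1/6

Direct substitution gives 0/0.
Apply L'Hôpital: lim (1 - 1/(1 - s))/(-6*s), still 0/0.
After 2 applications of L'Hôpital's rule the quotient is (-1/(1 - s)^2)/(-6); substituting s = 0 gives 1/6.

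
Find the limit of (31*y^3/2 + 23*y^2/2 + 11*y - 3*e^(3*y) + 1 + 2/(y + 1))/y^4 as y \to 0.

Substitution gives 0/0; apply L'Hôpital's rule 4 times.
After differentiating numerator and denominator 4 times the quotient is (-243*e^(3*y) + 48/(y + 1)^5)/(24); at y = 0 this is -65/8.

-65/8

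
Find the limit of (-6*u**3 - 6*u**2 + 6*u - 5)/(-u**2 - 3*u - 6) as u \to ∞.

∞

The numerator has higher degree (3 > 2); the quotient behaves like (-6/(-1))·u^1 for large |u|.
As u → +∞ this diverges to ∞.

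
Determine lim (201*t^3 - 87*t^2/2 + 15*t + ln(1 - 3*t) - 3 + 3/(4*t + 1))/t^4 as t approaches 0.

Substitution gives 0/0 (the numerator vanishes to order 4).
Expand each term to order t^4: the coefficient of t^4 in 3·1/(1 + 4t) is 768 and in ln(1 - 3t) is -81/4.
Lower-order terms cancel with the polynomial part, so the numerator is (2991/4)·t^4 + o(t^4), and the limit is (2991/4)/(1) = 2991/4.

2991/4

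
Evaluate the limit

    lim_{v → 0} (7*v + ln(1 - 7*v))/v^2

Direct substitution gives 0/0.
Apply L'Hôpital: lim (7 - 7/(1 - 7*v))/(2*v), still 0/0.
After 2 applications of L'Hôpital's rule the quotient is (-49/(1 - 7*v)^2)/(2); substituting v = 0 gives -49/2.

-49/2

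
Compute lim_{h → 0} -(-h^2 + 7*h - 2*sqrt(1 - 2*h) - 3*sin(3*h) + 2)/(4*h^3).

-29/8

Substitution gives 0/0; apply L'Hôpital's rule 3 times.
After differentiating numerator and denominator 3 times the quotient is (81*cos(3*h) + 6/(1 - 2*h)^(5/2))/(-24); at h = 0 this is -29/8.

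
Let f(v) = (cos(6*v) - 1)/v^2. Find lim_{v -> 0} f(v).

-18

Direct substitution gives 0/0.
Apply L'Hôpital: lim (-6*sin(6*v))/(2*v), still 0/0.
After 2 applications of L'Hôpital's rule the quotient is (-36*cos(6*v))/(2); substituting v = 0 gives -18.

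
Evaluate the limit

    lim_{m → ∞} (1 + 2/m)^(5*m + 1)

Write it as [(1 + 2/m)^m]^(5) · (1 + 2/m)^(1). The bracketed term tends to e^(2) and the second factor to 1, so the limit is e^(10).

e^(10)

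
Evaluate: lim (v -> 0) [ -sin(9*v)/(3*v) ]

Substitution gives 0/0.
Write it as (9/(-3))·sin(9v)/(9v); since sin(u)/u → 1, the limit is -3.

-3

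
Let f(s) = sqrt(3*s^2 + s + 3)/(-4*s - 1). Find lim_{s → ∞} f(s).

-√(3)/4

For large |s|, √(3*s^2 + s + 3) ≈ √3·|s| and the denominator ≈ -4s.
Since s → +∞, |s| = s, giving √3/(-4) = -√(3)/4.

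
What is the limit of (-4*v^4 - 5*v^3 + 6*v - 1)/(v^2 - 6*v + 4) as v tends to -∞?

-∞

The numerator has higher degree (4 > 2); the quotient behaves like (-4/(1))·v^2 for large |v|.
As v → −∞ this diverges to -∞.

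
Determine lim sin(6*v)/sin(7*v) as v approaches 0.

Substitution gives 0/0.
Divide numerator and denominator by v: sin(6v)/v → 6 and sin(7v)/v → 7, so the limit is 1·6/7 = 6/7.

6/7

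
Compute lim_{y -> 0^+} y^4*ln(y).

0

This is a 0·(−∞) form. Rewrite as 1·ln(y) / y^(−4) and apply L'Hôpital:
the derivative quotient is 1·(1/y) / (−4·y^(−5)) = (-1/4)·y^4 → 0.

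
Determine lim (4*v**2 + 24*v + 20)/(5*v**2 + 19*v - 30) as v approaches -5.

Direct substitution gives 0/0, so factor. Both numerator and denominator have (v + 5) as a factor.
After cancelling, the expression reduces to (4*v + 4)/(5*v - 6).
Substituting v = -5 gives 16/31.

16/31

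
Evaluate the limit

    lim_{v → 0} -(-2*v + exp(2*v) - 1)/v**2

-2

Direct substitution gives 0/0.
Apply L'Hôpital: lim (2*e^(2*v) - 2)/(-2*v), still 0/0.
After 2 applications of L'Hôpital's rule the quotient is (4*e^(2*v))/(-2); substituting v = 0 gives -2.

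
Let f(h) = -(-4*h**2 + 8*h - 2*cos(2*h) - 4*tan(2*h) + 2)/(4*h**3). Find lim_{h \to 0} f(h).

Substitution gives 0/0 (the numerator vanishes to order 3).
Expand each term to order h^3: the coefficient of h^3 in -4·tan(2h) is -32/3 and in -2·cos(2h) is 0.
Lower-order terms cancel with the polynomial part, so the numerator is (-32/3)·h^3 + o(h^3), and the limit is (-32/3)/(-4) = 8/3.

8/3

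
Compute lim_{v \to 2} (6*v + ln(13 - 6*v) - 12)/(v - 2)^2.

Direct substitution gives 0/0.
Apply L'Hôpital: lim (6 - 6/(13 - 6*v))/(2*v - 4), still 0/0.
After 2 applications of L'Hôpital's rule the quotient is (-36/(13 - 6*v)^2)/(2); substituting v = 2 gives -18.

-18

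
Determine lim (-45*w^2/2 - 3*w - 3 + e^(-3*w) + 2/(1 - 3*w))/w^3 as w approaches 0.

99/2

Substitution gives 0/0 (the numerator vanishes to order 3).
Expand each term to order w^3: the coefficient of w^3 in 2·1/(1 - 3w) is 54 and in e^(-3w) is -9/2.
Lower-order terms cancel with the polynomial part, so the numerator is (99/2)·w^3 + o(w^3), and the limit is (99/2)/(1) = 99/2.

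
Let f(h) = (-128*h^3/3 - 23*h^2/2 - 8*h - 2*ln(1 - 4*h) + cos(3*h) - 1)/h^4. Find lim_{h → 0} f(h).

Substitution gives 0/0; apply L'Hôpital's rule 4 times.
After differentiating numerator and denominator 4 times the quotient is (81*cos(3*h) + 3072/(4*h - 1)^4)/(24); at h = 0 this is 1051/8.

1051/8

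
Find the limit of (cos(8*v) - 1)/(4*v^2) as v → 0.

Direct substitution gives 0/0.
Apply L'Hôpital: lim (-8*sin(8*v))/(8*v), still 0/0.
After 2 applications of L'Hôpital's rule the quotient is (-64*cos(8*v))/(8); substituting v = 0 gives -8.

-8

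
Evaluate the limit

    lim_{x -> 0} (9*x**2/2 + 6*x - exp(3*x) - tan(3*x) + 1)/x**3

-27/2

Substitution gives 0/0 (the numerator vanishes to order 3).
Expand each term to order x^3: the coefficient of x^3 in −tan(3x) is -9 and in −e^(3x) is -9/2.
Lower-order terms cancel with the polynomial part, so the numerator is (-27/2)·x^3 + o(x^3), and the limit is (-27/2)/(1) = -27/2.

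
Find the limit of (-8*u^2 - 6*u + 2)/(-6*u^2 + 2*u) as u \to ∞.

Numerator and denominator both have degree 2.
Dividing every term by u^2, all lower-order terms vanish and the limit is the ratio of leading coefficients, -8/(-6) = 4/3.

4/3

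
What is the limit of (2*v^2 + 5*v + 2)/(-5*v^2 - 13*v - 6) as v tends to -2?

-3/7

Direct substitution gives 0/0, so factor. Both numerator and denominator have (v + 2) as a factor.
After cancelling, the expression reduces to (2*v + 1)/(-5*v - 3).
Substituting v = -2 gives -3/7.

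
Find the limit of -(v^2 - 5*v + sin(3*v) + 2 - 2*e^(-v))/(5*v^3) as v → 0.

Substitution gives 0/0; apply L'Hôpital's rule 3 times.
After differentiating numerator and denominator 3 times the quotient is (-27*cos(3*v) + 2*e^(-v))/(-30); at v = 0 this is 5/6.

5/6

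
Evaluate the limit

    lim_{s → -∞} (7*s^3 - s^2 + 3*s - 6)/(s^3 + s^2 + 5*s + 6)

Numerator and denominator both have degree 3.
Dividing every term by s^3, all lower-order terms vanish and the limit is the ratio of leading coefficients, 7/(1) = 7.

7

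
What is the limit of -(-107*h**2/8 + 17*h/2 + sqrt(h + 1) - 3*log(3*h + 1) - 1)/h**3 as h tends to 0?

431/16

Substitution gives 0/0; apply L'Hôpital's rule 3 times.
After differentiating numerator and denominator 3 times the quotient is (-162/(3*h + 1)^3 + 3/(8*(h + 1)^(5/2)))/(-6); at h = 0 this is 431/16.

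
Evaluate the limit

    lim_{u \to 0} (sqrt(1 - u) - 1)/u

A 0/0 form; rationalise with √(1 - u) + √1. This collapses the numerator to -u, leaving -1/(√(1 - u) + √1) → -1/(2√1) = -1/2.

-1/2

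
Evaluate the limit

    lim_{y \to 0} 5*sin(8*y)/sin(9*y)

Substitution gives 0/0.
Divide numerator and denominator by y: sin(8y)/y → 8 and sin(9y)/y → 9, so the limit is 5·8/9 = 40/9.

40/9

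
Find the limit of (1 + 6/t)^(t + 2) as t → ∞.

e^(6)

Let L be the limit and take ln: ln L = lim (t + 2)·ln(1 + 6/t) = lim (t + 2)·(6/t + O(1/t²)) = 6.
Hence L = e^(6).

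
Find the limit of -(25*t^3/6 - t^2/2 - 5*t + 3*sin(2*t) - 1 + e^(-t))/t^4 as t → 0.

Substitution gives 0/0 (the numerator vanishes to order 4).
Expand each term to order t^4: the coefficient of t^4 in 3·sin(2t) is 0 and in e^(-t) is 1/24.
Lower-order terms cancel with the polynomial part, so the numerator is (1/24)·t^4 + o(t^4), and the limit is (1/24)/(-1) = -1/24.

-1/24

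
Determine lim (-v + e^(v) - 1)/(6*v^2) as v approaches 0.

1/12

Direct substitution gives 0/0.
Apply L'Hôpital: lim (e^(v) - 1)/(12*v), still 0/0.
After 2 applications of L'Hôpital's rule the quotient is (e^(v))/(12); substituting v = 0 gives 1/12.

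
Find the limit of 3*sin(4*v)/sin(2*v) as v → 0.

6

Substitution gives 0/0.
Divide numerator and denominator by v: sin(4v)/v → 4 and sin(2v)/v → 2, so the limit is 3·4/2 = 6.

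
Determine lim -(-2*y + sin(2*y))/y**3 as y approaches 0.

Direct substitution gives 0/0.
Apply L'Hôpital: lim (2*cos(2*y) - 2)/(-3*y^2), still 0/0.
Apply L'Hôpital: lim (-4*sin(2*y))/(-6*y), still 0/0.
After 3 applications of L'Hôpital's rule the quotient is (-8*cos(2*y))/(-6); substituting y = 0 gives 4/3.

4/3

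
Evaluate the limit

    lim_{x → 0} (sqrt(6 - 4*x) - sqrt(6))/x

-√(6)/3

A 0/0 form; rationalise with √(6 - 4x) + √6. This collapses the numerator to -4x, leaving -4/(√(6 - 4x) + √6) → -4/(2√6) = -√(6)/3.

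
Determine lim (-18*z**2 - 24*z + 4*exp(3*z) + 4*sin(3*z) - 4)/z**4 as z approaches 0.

Substitution gives 0/0 (the numerator vanishes to order 4).
Expand each term to order z^4: the coefficient of z^4 in 4·sin(3z) is 0 and in 4·e^(3z) is 27/2.
Lower-order terms cancel with the polynomial part, so the numerator is (27/2)·z^4 + o(z^4), and the limit is (27/2)/(1) = 27/2.

27/2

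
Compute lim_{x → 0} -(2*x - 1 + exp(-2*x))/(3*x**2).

Direct substitution gives 0/0.
Apply L'Hôpital: lim (2 - 2*e^(-2*x))/(-6*x), still 0/0.
After 2 applications of L'Hôpital's rule the quotient is (4*e^(-2*x))/(-6); substituting x = 0 gives -2/3.

-2/3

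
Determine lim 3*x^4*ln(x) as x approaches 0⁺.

This is a 0·(−∞) form. Rewrite as 3·ln(x) / x^(−4) and apply L'Hôpital:
the derivative quotient is 3·(1/x) / (−4·x^(−5)) = (-3/4)·x^4 → 0.

0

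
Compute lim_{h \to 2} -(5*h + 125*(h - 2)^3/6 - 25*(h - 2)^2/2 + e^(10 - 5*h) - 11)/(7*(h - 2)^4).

Direct substitution gives 0/0.
Apply L'Hôpital: lim (-25*h + 125*(h - 2)^2/2 - 5*e^(10 - 5*h) + 55)/(-28*(h - 2)^3), still 0/0.
Apply L'Hôpital: lim (125*h + 25*e^(10 - 5*h) - 275)/(-84*(h - 2)^2), still 0/0.
Apply L'Hôpital: lim (125 - 125*e^(10 - 5*h))/(336 - 168*h), still 0/0.
After 4 applications of L'Hôpital's rule the quotient is (625*e^(10 - 5*h))/(-168); substituting h = 2 gives -625/168.

-625/168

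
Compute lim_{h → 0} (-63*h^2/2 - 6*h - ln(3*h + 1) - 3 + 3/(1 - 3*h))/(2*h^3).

36

Substitution gives 0/0; apply L'Hôpital's rule 3 times.
After differentiating numerator and denominator 3 times the quotient is (-54/(3*h + 1)^3 + 486/(3*h - 1)^4)/(12); at h = 0 this is 36.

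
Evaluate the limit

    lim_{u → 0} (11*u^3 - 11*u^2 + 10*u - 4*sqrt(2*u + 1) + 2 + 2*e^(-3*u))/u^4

Substitution gives 0/0 (the numerator vanishes to order 4).
Expand each term to order u^4: the coefficient of u^4 in -4·√(1 + 2u) is 5/2 and in 2·e^(-3u) is 27/4.
Lower-order terms cancel with the polynomial part, so the numerator is (37/4)·u^4 + o(u^4), and the limit is (37/4)/(1) = 37/4.

37/4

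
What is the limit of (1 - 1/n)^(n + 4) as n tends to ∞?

e^(-1)

Let L be the limit and take ln: ln L = lim (n + 4)·ln(1 - 1/n) = lim (n + 4)·(-1/n + O(1/n²)) = -1.
Hence L = e^(-1).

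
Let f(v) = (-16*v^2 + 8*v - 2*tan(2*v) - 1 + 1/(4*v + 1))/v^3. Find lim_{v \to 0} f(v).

-208/3

Substitution gives 0/0; apply L'Hôpital's rule 3 times.
After differentiating numerator and denominator 3 times the quotient is (-64*tan(2*v)^2/cos(2*v)^2 - 32/cos(2*v)^4 - 384/(4*v + 1)^4)/(6); at v = 0 this is -208/3.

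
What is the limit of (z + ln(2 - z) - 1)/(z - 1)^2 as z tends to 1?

Direct substitution gives 0/0.
Apply L'Hôpital: lim (1 - 1/(2 - z))/(2*z - 2), still 0/0.
After 2 applications of L'Hôpital's rule the quotient is (-1/(2 - z)^2)/(2); substituting z = 1 gives -1/2.

-1/2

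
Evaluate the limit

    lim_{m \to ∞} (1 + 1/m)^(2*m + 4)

e^(2)

Let L be the limit and take ln: ln L = lim (2m + 4)·ln(1 + 1/m) = lim (2m + 4)·(1/m + O(1/m²)) = 2.
Hence L = e^(2).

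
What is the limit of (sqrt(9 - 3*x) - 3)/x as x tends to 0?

-1/2

Substitution gives 0/0. Multiply numerator and denominator by the conjugate √(9 - 3x) + √9.
The numerator becomes (9 - 3x) − 9 = -3x, so the expression simplifies to -3/(√(9 - 3x) + √9).
Letting x → 0 gives -3/(2√9) = -1/2.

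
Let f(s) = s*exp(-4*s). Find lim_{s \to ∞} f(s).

0

Write as s^1/e^{4s}, an ∞/∞ form.
Exponential growth dominates any polynomial, so repeated L'Hôpital (or the standard result) gives 0.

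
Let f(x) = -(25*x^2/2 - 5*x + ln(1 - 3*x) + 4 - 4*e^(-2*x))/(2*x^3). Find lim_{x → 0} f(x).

Substitution gives 0/0; apply L'Hôpital's rule 3 times.
After differentiating numerator and denominator 3 times the quotient is (32*e^(-2*x) + 54/(3*x - 1)^3)/(-12); at x = 0 this is 11/6.

11/6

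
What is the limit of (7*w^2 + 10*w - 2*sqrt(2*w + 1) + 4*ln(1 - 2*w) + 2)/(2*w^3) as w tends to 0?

Substitution gives 0/0; apply L'Hôpital's rule 3 times.
After differentiating numerator and denominator 3 times the quotient is (-6/(2*w + 1)^(5/2) + 64/(2*w - 1)^3)/(12); at w = 0 this is -35/6.

-35/6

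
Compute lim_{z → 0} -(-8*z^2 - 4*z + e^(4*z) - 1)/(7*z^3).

Direct substitution gives 0/0.
Apply L'Hôpital: lim (-16*z + 4*e^(4*z) - 4)/(-21*z^2), still 0/0.
Apply L'Hôpital: lim (16*e^(4*z) - 16)/(-42*z), still 0/0.
After 3 applications of L'Hôpital's rule the quotient is (64*e^(4*z))/(-42); substituting z = 0 gives -32/21.

-32/21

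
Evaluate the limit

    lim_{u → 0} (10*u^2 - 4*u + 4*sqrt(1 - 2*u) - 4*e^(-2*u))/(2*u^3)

5/3

Substitution gives 0/0; apply L'Hôpital's rule 3 times.
After differentiating numerator and denominator 3 times the quotient is (32*e^(-2*u) - 12/(1 - 2*u)^(5/2))/(12); at u = 0 this is 5/3.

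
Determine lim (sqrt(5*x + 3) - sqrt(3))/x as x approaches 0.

Substitution gives 0/0. Multiply numerator and denominator by the conjugate √(3 + 5x) + √3.
The numerator becomes (3 + 5x) − 3 = 5x, so the expression simplifies to 5/(√(3 + 5x) + √3).
Letting x → 0 gives 5/(2√3) = 5*√(3)/6.

5*√(3)/6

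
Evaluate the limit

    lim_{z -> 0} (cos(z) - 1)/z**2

-1/2

Direct substitution gives 0/0.
Apply L'Hôpital: lim (-sin(z))/(2*z), still 0/0.
After 2 applications of L'Hôpital's rule the quotient is (-cos(z))/(2); substituting z = 0 gives -1/2.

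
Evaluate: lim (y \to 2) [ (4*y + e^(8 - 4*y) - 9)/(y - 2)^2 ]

Direct substitution gives 0/0.
Apply L'Hôpital: lim (4 - 4*e^(8 - 4*y))/(2*y - 4), still 0/0.
After 2 applications of L'Hôpital's rule the quotient is (16*e^(8 - 4*y))/(2); substituting y = 2 gives 8.

8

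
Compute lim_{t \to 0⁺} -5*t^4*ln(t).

This is a 0·(−∞) form. Rewrite as -5·ln(t) / t^(−4) and apply L'Hôpital:
the derivative quotient is -5·(1/t) / (−4·t^(−5)) = (5/4)·t^4 → 0.

0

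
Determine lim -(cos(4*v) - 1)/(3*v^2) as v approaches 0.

Direct substitution gives 0/0.
Apply L'Hôpital: lim (-4*sin(4*v))/(-6*v), still 0/0.
After 2 applications of L'Hôpital's rule the quotient is (-16*cos(4*v))/(-6); substituting v = 0 gives 8/3.

8/3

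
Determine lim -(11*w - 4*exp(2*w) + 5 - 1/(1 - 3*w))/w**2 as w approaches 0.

17

Substitution gives 0/0; apply L'Hôpital's rule 2 times.
After differentiating numerator and denominator 2 times the quotient is (-16*e^(2*w) + 18/(3*w - 1)^3)/(-2); at w = 0 this is 17.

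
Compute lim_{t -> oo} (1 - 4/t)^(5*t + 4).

Let L be the limit and take ln: ln L = lim (5t + 4)·ln(1 - 4/t) = lim (5t + 4)·(-4/t + O(1/t²)) = -20.
Hence L = e^(-20).

e^(-20)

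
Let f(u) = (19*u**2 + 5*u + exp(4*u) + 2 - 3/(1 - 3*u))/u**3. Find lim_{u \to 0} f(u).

Substitution gives 0/0; apply L'Hôpital's rule 3 times.
After differentiating numerator and denominator 3 times the quotient is (64*e^(4*u) - 486/(3*u - 1)^4)/(6); at u = 0 this is -211/3.

-211/3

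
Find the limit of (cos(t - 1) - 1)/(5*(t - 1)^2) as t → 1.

Direct substitution gives 0/0.
Apply L'Hôpital: lim (-sin(t - 1))/(10*t - 10), still 0/0.
After 2 applications of L'Hôpital's rule the quotient is (-cos(t - 1))/(10); substituting t = 1 gives -1/10.

-1/10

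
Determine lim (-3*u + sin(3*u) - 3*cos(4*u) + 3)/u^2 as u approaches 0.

Substitution gives 0/0; apply L'Hôpital's rule 2 times.
After differentiating numerator and denominator 2 times the quotient is (-9*sin(3*u) + 48*cos(4*u))/(2); at u = 0 this is 24.

24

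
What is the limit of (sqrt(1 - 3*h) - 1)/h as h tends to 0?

-3/2

A 0/0 form; rationalise with √(1 - 3h) + √1. This collapses the numerator to -3h, leaving -3/(√(1 - 3h) + √1) → -3/(2√1) = -3/2.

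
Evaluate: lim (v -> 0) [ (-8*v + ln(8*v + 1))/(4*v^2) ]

Direct substitution gives 0/0.
Apply L'Hôpital: lim (-8 + 8/(8*v + 1))/(8*v), still 0/0.
After 2 applications of L'Hôpital's rule the quotient is (-64/(8*v + 1)^2)/(8); substituting v = 0 gives -8.

-8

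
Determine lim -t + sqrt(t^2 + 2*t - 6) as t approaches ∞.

1

This has the form ∞ − ∞. Multiply and divide by the conjugate √(t^2 + 2*t - 6) + t.
That gives (2t - 6) / (√(t^2 + 2*t - 6) + t).
Divide numerator and denominator by t: the limit is 2/(2·1) = 1.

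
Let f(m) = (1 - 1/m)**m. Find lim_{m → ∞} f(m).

e^(-1)

The base → 1 and the exponent → ∞: a 1^∞ form.
Take logarithms: (m)·ln(1 - 1/m). Since ln(1+u) ~ u for small u, this behaves like (m)·(-1/m) → -1.
So the limit is e^(-1).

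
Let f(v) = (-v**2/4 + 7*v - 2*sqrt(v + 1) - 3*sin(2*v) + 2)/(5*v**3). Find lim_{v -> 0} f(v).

31/40

Substitution gives 0/0 (the numerator vanishes to order 3).
Expand each term to order v^3: the coefficient of v^3 in -2·√(1 + v) is -1/8 and in -3·sin(2v) is 4.
Lower-order terms cancel with the polynomial part, so the numerator is (31/8)·v^3 + o(v^3), and the limit is (31/8)/(5) = 31/40.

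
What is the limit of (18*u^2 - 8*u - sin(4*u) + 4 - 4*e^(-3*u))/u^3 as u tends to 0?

86/3

Substitution gives 0/0; apply L'Hôpital's rule 3 times.
After differentiating numerator and denominator 3 times the quotient is (64*cos(4*u) + 108*e^(-3*u))/(6); at u = 0 this is 86/3.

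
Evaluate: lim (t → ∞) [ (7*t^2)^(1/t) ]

Base → ∞ and exponent → 0: an ∞^0 form.
Take logs: (1/t)·ln(7·t^2) = (ln 7 + 2·ln t)/t → 0.
So the limit is e^0 = 1.

1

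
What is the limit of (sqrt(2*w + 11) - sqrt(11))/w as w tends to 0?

Substitution gives 0/0. Multiply numerator and denominator by the conjugate √(11 + 2w) + √11.
The numerator becomes (11 + 2w) − 11 = 2w, so the expression simplifies to 2/(√(11 + 2w) + √11).
Letting w → 0 gives 2/(2√11) = √(11)/11.

√(11)/11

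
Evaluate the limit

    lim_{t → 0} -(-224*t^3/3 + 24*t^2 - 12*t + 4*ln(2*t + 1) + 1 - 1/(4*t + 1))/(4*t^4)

Substitution gives 0/0; apply L'Hôpital's rule 4 times.
After differentiating numerator and denominator 4 times the quotient is (-6144/(4*t + 1)^5 - 384/(2*t + 1)^4)/(-96); at t = 0 this is 68.

68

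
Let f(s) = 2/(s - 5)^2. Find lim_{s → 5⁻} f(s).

As s → 5⁻, (s - 5) → 0⁻, so (s - 5)^2 → 0⁺ and 2/(s - 5)^2 → ∞.

∞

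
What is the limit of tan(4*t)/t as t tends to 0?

Substitution gives 0/0.
Since tan(u)/u → 1 as u → 0, tan(4t)/(4t) → 1 and the limit is 4.

4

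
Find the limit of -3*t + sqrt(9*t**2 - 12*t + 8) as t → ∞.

-2

An ∞ − ∞ form. Rationalising with the conjugate, the difference becomes (-12t + 8) / (√(9*t^2 - 12*t + 8) + 3t).
For large t the denominator behaves like 2·3t, so the quotient tends to -12/6 = -2.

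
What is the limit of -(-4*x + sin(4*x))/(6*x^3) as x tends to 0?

Direct substitution gives 0/0.
Apply L'Hôpital: lim (4*cos(4*x) - 4)/(-18*x^2), still 0/0.
Apply L'Hôpital: lim (-16*sin(4*x))/(-36*x), still 0/0.
After 3 applications of L'Hôpital's rule the quotient is (-64*cos(4*x))/(-36); substituting x = 0 gives 16/9.

16/9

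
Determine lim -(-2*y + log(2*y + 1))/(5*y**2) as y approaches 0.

2/5

Direct substitution gives 0/0.
Apply L'Hôpital: lim (-2 + 2/(2*y + 1))/(-10*y), still 0/0.
After 2 applications of L'Hôpital's rule the quotient is (-4/(2*y + 1)^2)/(-10); substituting y = 0 gives 2/5.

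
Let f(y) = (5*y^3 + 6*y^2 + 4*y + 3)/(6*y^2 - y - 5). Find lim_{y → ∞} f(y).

The numerator has higher degree (3 > 2); the quotient behaves like (5/(6))·y^1 for large |y|.
As y → +∞ this diverges to ∞.

∞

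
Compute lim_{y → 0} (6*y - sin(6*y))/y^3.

36

Direct substitution gives 0/0.
Apply L'Hôpital: lim (6 - 6*cos(6*y))/(3*y^2), still 0/0.
Apply L'Hôpital: lim (36*sin(6*y))/(6*y), still 0/0.
After 3 applications of L'Hôpital's rule the quotient is (216*cos(6*y))/(6); substituting y = 0 gives 36.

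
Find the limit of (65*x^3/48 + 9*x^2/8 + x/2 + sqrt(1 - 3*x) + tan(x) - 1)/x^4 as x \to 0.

-405/128

Substitution gives 0/0 (the numerator vanishes to order 4).
Expand each term to order x^4: the coefficient of x^4 in √(1 - 3x) is -405/128 and in tan(x) is 0.
Lower-order terms cancel with the polynomial part, so the numerator is (-405/128)·x^4 + o(x^4), and the limit is (-405/128)/(1) = -405/128.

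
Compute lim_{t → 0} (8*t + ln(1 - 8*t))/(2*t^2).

Direct substitution gives 0/0.
Apply L'Hôpital: lim (8 - 8/(1 - 8*t))/(4*t), still 0/0.
After 2 applications of L'Hôpital's rule the quotient is (-64/(1 - 8*t)^2)/(4); substituting t = 0 gives -16.

-16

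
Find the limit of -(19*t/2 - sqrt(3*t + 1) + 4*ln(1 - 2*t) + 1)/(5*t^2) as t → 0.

Substitution gives 0/0; apply L'Hôpital's rule 2 times.
After differentiating numerator and denominator 2 times the quotient is (9/(4*(3*t + 1)^(3/2)) - 16/(2*t - 1)^2)/(-10); at t = 0 this is 11/8.

11/8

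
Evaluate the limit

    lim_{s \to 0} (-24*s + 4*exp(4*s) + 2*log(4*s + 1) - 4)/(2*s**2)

8

Substitution gives 0/0; apply L'Hôpital's rule 2 times.
After differentiating numerator and denominator 2 times the quotient is (64*e^(4*s) - 32/(4*s + 1)^2)/(4); at s = 0 this is 8.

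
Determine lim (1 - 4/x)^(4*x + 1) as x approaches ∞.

e^(-16)

Write it as [(1 - 4/x)^x]^(4) · (1 - 4/x)^(1). The bracketed term tends to e^(-4) and the second factor to 1, so the limit is e^(-16).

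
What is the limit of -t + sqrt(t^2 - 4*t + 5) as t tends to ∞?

-2

An ∞ − ∞ form. Rationalising with the conjugate, the difference becomes (-4t + 5) / (√(t^2 - 4*t + 5) + t).
For large t the denominator behaves like 2·t, so the quotient tends to -4/2 = -2.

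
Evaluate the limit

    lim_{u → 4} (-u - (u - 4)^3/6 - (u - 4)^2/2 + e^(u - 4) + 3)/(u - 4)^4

1/24

Direct substitution gives 0/0.
Apply L'Hôpital: lim (-u - (u - 4)^2/2 + e^(u - 4) + 3)/(4*(u - 4)^3), still 0/0.
Apply L'Hôpital: lim (-u + e^(u - 4) + 3)/(12*(u - 4)^2), still 0/0.
Apply L'Hôpital: lim (e^(u - 4) - 1)/(24*u - 96), still 0/0.
After 4 applications of L'Hôpital's rule the quotient is (e^(u - 4))/(24); substituting u = 4 gives 1/24.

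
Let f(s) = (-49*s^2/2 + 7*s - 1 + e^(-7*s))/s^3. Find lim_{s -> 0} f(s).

-343/6

Direct substitution gives 0/0.
Apply L'Hôpital: lim (-49*s + 7 - 7*e^(-7*s))/(3*s^2), still 0/0.
Apply L'Hôpital: lim (-49 + 49*e^(-7*s))/(6*s), still 0/0.
After 3 applications of L'Hôpital's rule the quotient is (-343*e^(-7*s))/(6); substituting s = 0 gives -343/6.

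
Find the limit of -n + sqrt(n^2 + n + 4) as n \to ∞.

An ∞ − ∞ form. Rationalising with the conjugate, the difference becomes (n + 4) / (√(n^2 + n + 4) + n).
For large n the denominator behaves like 2·n, so the quotient tends to 1/2 = 1/2.

1/2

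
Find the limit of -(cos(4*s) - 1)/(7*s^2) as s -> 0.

8/7

Direct substitution gives 0/0.
Apply L'Hôpital: lim (-4*sin(4*s))/(-14*s), still 0/0.
After 2 applications of L'Hôpital's rule the quotient is (-16*cos(4*s))/(-14); substituting s = 0 gives 8/7.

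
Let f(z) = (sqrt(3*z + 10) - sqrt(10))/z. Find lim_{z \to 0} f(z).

A 0/0 form; rationalise with √(10 + 3z) + √10. This collapses the numerator to 3z, leaving 3/(√(10 + 3z) + √10) → 3/(2√10) = 3*√(10)/20.

3*√(10)/20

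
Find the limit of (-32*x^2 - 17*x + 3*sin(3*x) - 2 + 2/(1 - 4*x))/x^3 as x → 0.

Substitution gives 0/0 (the numerator vanishes to order 3).
Expand each term to order x^3: the coefficient of x^3 in 2·1/(1 - 4x) is 128 and in 3·sin(3x) is -27/2.
Lower-order terms cancel with the polynomial part, so the numerator is (229/2)·x^3 + o(x^3), and the limit is (229/2)/(1) = 229/2.

229/2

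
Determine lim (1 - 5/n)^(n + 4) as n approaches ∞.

Let L be the limit and take ln: ln L = lim (n + 4)·ln(1 - 5/n) = lim (n + 4)·(-5/n + O(1/n²)) = -5.
Hence L = e^(-5).

e^(-5)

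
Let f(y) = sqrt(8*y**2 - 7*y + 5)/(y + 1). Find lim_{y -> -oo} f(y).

For large |y|, √(8*y^2 - 7*y + 5) ≈ √8·|y| and the denominator ≈ y.
Since y → −∞, |y| = −y, giving −√8/(1) = -2*√(2).

-2*√(2)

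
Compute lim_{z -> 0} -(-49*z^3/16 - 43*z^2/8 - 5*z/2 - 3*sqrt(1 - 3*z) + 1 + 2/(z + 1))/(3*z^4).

Substitution gives 0/0 (the numerator vanishes to order 4).
Expand each term to order z^4: the coefficient of z^4 in -3·√(1 - 3z) is 1215/128 and in 2·1/(1 + z) is 2.
Lower-order terms cancel with the polynomial part, so the numerator is (1471/128)·z^4 + o(z^4), and the limit is (1471/128)/(-3) = -1471/384.

-1471/384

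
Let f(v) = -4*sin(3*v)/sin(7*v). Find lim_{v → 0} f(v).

Substitution gives 0/0.
Divide numerator and denominator by v: sin(3v)/v → 3 and sin(7v)/v → 7, so the limit is -4·3/7 = -12/7.

-12/7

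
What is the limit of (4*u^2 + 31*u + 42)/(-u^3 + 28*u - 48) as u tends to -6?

17/80

Direct substitution gives 0/0, so factor. Both numerator and denominator have (u + 6) as a factor.
After cancelling, the expression reduces to (4*u + 7)/(-u^2 + 6*u - 8).
Substituting u = -6 gives 17/80.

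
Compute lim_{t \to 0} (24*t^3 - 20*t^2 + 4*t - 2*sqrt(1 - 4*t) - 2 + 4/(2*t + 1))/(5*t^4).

Substitution gives 0/0 (the numerator vanishes to order 4).
Expand each term to order t^4: the coefficient of t^4 in 4·1/(1 + 2t) is 64 and in -2·√(1 - 4t) is 20.
Lower-order terms cancel with the polynomial part, so the numerator is (84)·t^4 + o(t^4), and the limit is (84)/(5) = 84/5.

84/5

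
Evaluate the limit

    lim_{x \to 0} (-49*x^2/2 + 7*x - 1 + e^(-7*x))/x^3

-343/6

Direct substitution gives 0/0.
Apply L'Hôpital: lim (-49*x + 7 - 7*e^(-7*x))/(3*x^2), still 0/0.
Apply L'Hôpital: lim (-49 + 49*e^(-7*x))/(6*x), still 0/0.
After 3 applications of L'Hôpital's rule the quotient is (-343*e^(-7*x))/(6); substituting x = 0 gives -343/6.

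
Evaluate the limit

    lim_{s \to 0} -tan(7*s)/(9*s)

Substitution gives 0/0.
Since tan(u)/u → 1 as u → 0, tan(7s)/(7s) → 1 and the limit is 7/(-9) = -7/9.

-7/9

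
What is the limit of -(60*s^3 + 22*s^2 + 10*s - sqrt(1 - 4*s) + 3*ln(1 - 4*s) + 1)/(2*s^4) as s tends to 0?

91

Substitution gives 0/0; apply L'Hôpital's rule 4 times.
After differentiating numerator and denominator 4 times the quotient is (-4608/(4*s - 1)^4 + 240*(4*s - 1)^4/(1 - 4*s)^(15/2))/(-48); at s = 0 this is 91.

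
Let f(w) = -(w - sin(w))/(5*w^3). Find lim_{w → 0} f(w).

Direct substitution gives 0/0.
Apply L'Hôpital: lim (1 - cos(w))/(-15*w^2), still 0/0.
Apply L'Hôpital: lim (sin(w))/(-30*w), still 0/0.
After 3 applications of L'Hôpital's rule the quotient is (cos(w))/(-30); substituting w = 0 gives -1/30.

-1/30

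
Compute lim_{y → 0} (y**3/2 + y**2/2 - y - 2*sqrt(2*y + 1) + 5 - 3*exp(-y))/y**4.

Substitution gives 0/0; apply L'Hôpital's rule 4 times.
After differentiating numerator and denominator 4 times the quotient is (-3*e^(-y) + 30/(2*y + 1)^(7/2))/(24); at y = 0 this is 9/8.

9/8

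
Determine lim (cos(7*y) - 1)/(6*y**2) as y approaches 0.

Direct substitution gives 0/0.
Apply L'Hôpital: lim (-7*sin(7*y))/(12*y), still 0/0.
After 2 applications of L'Hôpital's rule the quotient is (-49*cos(7*y))/(12); substituting y = 0 gives -49/12.

-49/12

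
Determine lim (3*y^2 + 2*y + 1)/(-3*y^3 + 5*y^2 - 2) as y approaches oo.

0

The denominator has degree 3 and the numerator degree 2. Dividing numerator and denominator by y^3 sends every term to 0 except the leading denominator term, so the limit is 0.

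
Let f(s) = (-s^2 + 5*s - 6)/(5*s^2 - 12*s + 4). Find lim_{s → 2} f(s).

At s = 2 both the top and bottom vanish — a removable singularity. Factoring out (s - 2) from each leaves (3 - s)/(5*s - 2), which at s = 2 equals 1/8.

1/8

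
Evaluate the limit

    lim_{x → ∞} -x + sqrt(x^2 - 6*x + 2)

-3

This has the form ∞ − ∞. Multiply and divide by the conjugate √(x^2 - 6*x + 2) + x.
That gives (-6x + 2) / (√(x^2 - 6*x + 2) + x).
Divide numerator and denominator by x: the limit is -6/(2·1) = -3.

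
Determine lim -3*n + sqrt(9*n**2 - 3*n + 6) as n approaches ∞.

-1/2

This has the form ∞ − ∞. Multiply and divide by the conjugate √(9*n^2 - 3*n + 6) + 3n.
That gives (-3n + 6) / (√(9*n^2 - 3*n + 6) + 3n).
Divide numerator and denominator by n: the limit is -3/(2·3) = -1/2.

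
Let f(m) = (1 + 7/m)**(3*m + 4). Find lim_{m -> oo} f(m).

e^(21)

Let L be the limit and take ln: ln L = lim (3m + 4)·ln(1 + 7/m) = lim (3m + 4)·(7/m + O(1/m²)) = 21.
Hence L = e^(21).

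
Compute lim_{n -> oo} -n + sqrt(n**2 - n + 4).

-1/2

This has the form ∞ − ∞. Multiply and divide by the conjugate √(n^2 - n + 4) + n.
That gives (-n + 4) / (√(n^2 - n + 4) + n).
Divide numerator and denominator by n: the limit is -1/(2·1) = -1/2.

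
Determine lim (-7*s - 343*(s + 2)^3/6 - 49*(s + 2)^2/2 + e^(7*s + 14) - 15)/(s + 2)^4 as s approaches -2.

Direct substitution gives 0/0.
Apply L'Hôpital: lim (-49*s - 343*(s + 2)^2/2 + 7*e^(7*s + 14) - 105)/(4*(s + 2)^3), still 0/0.
Apply L'Hôpital: lim (-343*s + 49*e^(7*s + 14) - 735)/(12*(s + 2)^2), still 0/0.
Apply L'Hôpital: lim (343*e^(7*s + 14) - 343)/(24*s + 48), still 0/0.
After 4 applications of L'Hôpital's rule the quotient is (2401*e^(7*s + 14))/(24); substituting s = -2 gives 2401/24.

2401/24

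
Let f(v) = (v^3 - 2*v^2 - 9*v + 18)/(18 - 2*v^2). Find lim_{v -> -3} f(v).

At v = -3 both the top and bottom vanish — a removable singularity. Factoring out (v + 3) from each leaves (v^2 - 5*v + 6)/(6 - 2*v), which at v = -3 equals 5/2.

5/2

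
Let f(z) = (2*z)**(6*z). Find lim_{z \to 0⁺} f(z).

Base → 0⁺ and exponent → 0⁺: a 0^0 form.
Take logs: 6z·ln(2z). This is 0·(−∞); rewriting as ln(2z)/(1/(6z)) and applying L'Hôpital gives 0.
Hence the limit is e^0 = 1.

1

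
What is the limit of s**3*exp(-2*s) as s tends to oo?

Write as s^3/e^{2s}, an ∞/∞ form.
Exponential growth dominates any polynomial, so repeated L'Hôpital (or the standard result) gives 0.

0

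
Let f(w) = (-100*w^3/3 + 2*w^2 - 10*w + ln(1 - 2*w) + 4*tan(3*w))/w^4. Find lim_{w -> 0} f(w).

Substitution gives 0/0 (the numerator vanishes to order 4).
Expand each term to order w^4: the coefficient of w^4 in 4·tan(3w) is 0 and in ln(1 - 2w) is -4.
Lower-order terms cancel with the polynomial part, so the numerator is (-4)·w^4 + o(w^4), and the limit is (-4)/(1) = -4.

-4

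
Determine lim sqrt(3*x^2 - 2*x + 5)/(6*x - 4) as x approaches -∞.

For large |x|, √(3*x^2 - 2*x + 5) ≈ √3·|x| and the denominator ≈ 6x.
Since x → −∞, |x| = −x, giving −√3/(6) = -√(3)/6.

-√(3)/6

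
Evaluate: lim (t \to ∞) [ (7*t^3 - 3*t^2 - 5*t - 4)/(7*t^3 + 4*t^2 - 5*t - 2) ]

1

Numerator and denominator both have degree 3.
Dividing every term by t^3, all lower-order terms vanish and the limit is the ratio of leading coefficients, 7/(7) = 1.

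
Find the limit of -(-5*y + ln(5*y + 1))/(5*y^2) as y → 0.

5/2

Direct substitution gives 0/0.
Apply L'Hôpital: lim (-5 + 5/(5*y + 1))/(-10*y), still 0/0.
After 2 applications of L'Hôpital's rule the quotient is (-25/(5*y + 1)^2)/(-10); substituting y = 0 gives 5/2.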